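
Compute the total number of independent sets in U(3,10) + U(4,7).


For a direct sum, |I(M1+M2)| = |I(M1)| * |I(M2)|.
|I(U(3,10))| = sum C(10,k) for k=0..3 = 176.
|I(U(4,7))| = sum C(7,k) for k=0..4 = 99.
Total = 176 * 99 = 17424.

17424


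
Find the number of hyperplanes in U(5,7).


Hyperplanes of U(5,7) are flats of rank 4.
In a uniform matroid, these are exactly the (4)-element subsets.
Count = (7 choose 4) = 35.

35


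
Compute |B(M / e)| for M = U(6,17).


Contracting e from U(6,17) gives U(5,16).
Bases of U(5,16) = C(16,5) = 4368.

4368


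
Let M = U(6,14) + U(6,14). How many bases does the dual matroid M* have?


(M1+M2)* = M1* + M2*.
M1* = U(8,14), bases: C(14,8) = 3003.
M2* = U(8,14), bases: C(14,8) = 3003.
|B(M*)| = 3003 * 3003 = 9018009.

9018009


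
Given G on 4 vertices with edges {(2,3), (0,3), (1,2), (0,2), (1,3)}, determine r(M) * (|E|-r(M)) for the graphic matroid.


r(M) = |V| - c = 4 - 1 = 3.
nullity = |E| - r(M) = 5 - 3 = 2.
Product = 3 * 2 = 6.

6


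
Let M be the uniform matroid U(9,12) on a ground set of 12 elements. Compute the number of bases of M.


Bases of U(9,12) are all 9-element subsets of the 12-element ground set.
Number of bases = C(12,9).
C(12,9) = 220.

220


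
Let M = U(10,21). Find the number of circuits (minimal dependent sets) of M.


In U(10,21), circuits are the (11)-element subsets.
Any set of 11 elements is dependent, and removing any one element gives
an independent set of size 10, so it is a minimal dependent set.
Number of circuits = (21 choose 11) = 352716.

352716


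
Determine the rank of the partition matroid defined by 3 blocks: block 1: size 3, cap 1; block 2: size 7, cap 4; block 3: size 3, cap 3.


Rank of a partition matroid = sum of min(|Si|, ci) for each block.
= min(3,1) + min(7,4) + min(3,3)
= 1 + 4 + 3
= 8.

8


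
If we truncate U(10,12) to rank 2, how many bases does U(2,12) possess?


Truncating U(10,12) to rank 2 gives U(2,12).
Bases of U(2,12) are all 2-element subsets of 12 elements.
Number of bases = C(12,2) = (12 * 11) / (1 * 2) = 66.

66


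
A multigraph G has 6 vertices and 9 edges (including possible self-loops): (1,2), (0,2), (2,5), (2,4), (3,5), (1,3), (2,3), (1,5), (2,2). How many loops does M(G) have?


In a graphic matroid, a loop is a self-loop edge (u,u) with rank 0.
Examining all 9 edges for self-loops...
Self-loops found: (2,2)
Number of loops = 1.

1


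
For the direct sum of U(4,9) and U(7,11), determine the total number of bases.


Bases of a direct sum M1 + M2: |B| = |B(M1)| * |B(M2)|.
|B(U(4,9))| = C(9,4) = 126.
|B(U(7,11))| = C(11,7) = 330.
Total bases = 126 * 330 = 41580.

41580


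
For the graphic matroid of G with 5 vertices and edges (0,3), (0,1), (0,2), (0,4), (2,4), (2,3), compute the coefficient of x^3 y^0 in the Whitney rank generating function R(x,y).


R(x,y) = sum over A in 2^E of x^(r(E)-r(A)) * y^(|A|-r(A)).
G has 5 vertices, 6 edges. r(E) = 4.
Enumerate all 2^6 = 64 subsets.
Count subsets with r(E)-r(A)=3 and |A|-r(A)=0: 6.

6


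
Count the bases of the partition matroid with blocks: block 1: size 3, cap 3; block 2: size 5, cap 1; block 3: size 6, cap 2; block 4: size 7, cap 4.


A basis picks exactly ci elements from block i.
Number of bases = product of C(|Si|, ci).
= C(3,3) * C(5,1) * C(6,2) * C(7,4)
= 1 * 5 * 15 * 35
= 2625.

2625


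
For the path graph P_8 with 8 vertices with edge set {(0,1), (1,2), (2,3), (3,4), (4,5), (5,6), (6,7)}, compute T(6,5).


A path on 8 vertices is a tree with 7 edges.
T(x,y) = x^(7) for any tree.
T(6,5) = 6^7 = 279936.

279936


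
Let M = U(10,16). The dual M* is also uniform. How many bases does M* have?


The dual of U(r,n) is U(n-r, n) = U(6,16).
Bases of U(6,16) are all (6)-element subsets.
|B(M*)| = C(16,6) = 8008.

8008


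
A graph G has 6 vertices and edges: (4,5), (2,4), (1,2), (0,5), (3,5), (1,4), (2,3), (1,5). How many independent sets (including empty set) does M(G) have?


An independent set in a graphic matroid is an acyclic edge subset.
G has 6 vertices and 8 edges.
Enumerate all 2^8 = 256 subsets, checking for acyclicity.
Total independent sets = 172.

172


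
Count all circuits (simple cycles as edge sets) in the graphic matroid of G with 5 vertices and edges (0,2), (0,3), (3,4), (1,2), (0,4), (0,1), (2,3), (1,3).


A circuit in a graphic matroid = edge set of a simple cycle.
G has 5 vertices and 8 edges.
Enumerating all minimal edge subsets forming cycles...
Total circuits found: 12.

12


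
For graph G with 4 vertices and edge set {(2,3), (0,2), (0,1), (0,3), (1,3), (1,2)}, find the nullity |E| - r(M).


Cycle rank (nullity) = |E| - r(M) = |E| - (|V| - c).
|E| = 6, |V| = 4, c = 1.
Nullity = 6 - (4 - 1) = 6 - 3 = 3.

3


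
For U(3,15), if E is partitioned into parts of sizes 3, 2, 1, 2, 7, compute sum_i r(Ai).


r(Ai) = min(|Ai|, 3) for each part.
Sum = min(3,3) + min(2,3) + min(1,3) + min(2,3) + min(7,3)
    = 3 + 2 + 1 + 2 + 3
    = 11.

11


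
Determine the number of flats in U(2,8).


Flats of U(2,8): every subset of size < 2 is a flat, plus E itself.
Count = (8 choose 0) + (8 choose 1) + 1
     = 1 + 8 + 1
     = 10.

10


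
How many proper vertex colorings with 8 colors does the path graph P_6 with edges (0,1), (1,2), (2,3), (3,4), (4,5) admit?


P(P_6, k) = k * (k-1)^(5).
P(8) = 8 * 7^5 = 8 * 16807 = 134456.

134456


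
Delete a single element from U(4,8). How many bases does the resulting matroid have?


Deleting e from U(4,8) gives U(4,7) since n > r.
Bases of U(4,7) = C(7,4) = (7 * 6 * 5 * 4) / (1 * 2 * 3 * 4) = 35.

35


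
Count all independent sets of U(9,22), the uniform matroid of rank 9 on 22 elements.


Independent sets of U(9,22) are all subsets of size <= 9.
Count = C(22,0) + C(22,1) + C(22,2) + C(22,3) + C(22,4) + C(22,5) + C(22,6) + C(22,7) + C(22,8) + C(22,9)
     = 1 + 22 + 231 + 1540 + 7315 + 26334 + 74613 + 170544 + 319770 + 497420
     = 1097790.

1097790


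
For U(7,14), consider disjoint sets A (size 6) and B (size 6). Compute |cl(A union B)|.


|A union B| = 6 + 6 = 12 (disjoint).
In U(7,14), cl(S) = S if |S| < 7, else cl(S) = E.
Since 12 >= 7, cl(A union B) = E.
|cl(A union B)| = 14.

14


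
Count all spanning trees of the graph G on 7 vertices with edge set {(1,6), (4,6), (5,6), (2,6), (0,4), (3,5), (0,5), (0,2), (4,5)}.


By Kirchhoff's matrix tree theorem, the number of spanning trees equals
the determinant of any cofactor of the Laplacian matrix L.
G has 7 vertices and 9 edges.
Computing the (6 x 6) cofactor determinant gives 24.

24


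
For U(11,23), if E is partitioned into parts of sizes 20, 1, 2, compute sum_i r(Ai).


r(Ai) = min(|Ai|, 11) for each part.
Sum = min(20,11) + min(1,11) + min(2,11)
    = 11 + 1 + 2
    = 14.

14


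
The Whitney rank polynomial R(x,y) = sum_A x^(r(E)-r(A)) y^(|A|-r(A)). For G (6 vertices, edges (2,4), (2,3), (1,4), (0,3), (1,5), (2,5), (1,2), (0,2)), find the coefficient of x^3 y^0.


R(x,y) = sum over A in 2^E of x^(r(E)-r(A)) * y^(|A|-r(A)).
G has 6 vertices, 8 edges. r(E) = 5.
Enumerate all 2^8 = 256 subsets.
Count subsets with r(E)-r(A)=3 and |A|-r(A)=0: 28.

28


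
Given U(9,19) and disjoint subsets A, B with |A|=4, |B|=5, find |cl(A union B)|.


|A union B| = 4 + 5 = 9 (disjoint).
In U(9,19), cl(S) = S if |S| < 9, else cl(S) = E.
Since 9 >= 9, cl(A union B) = E.
|cl(A union B)| = 19.

19


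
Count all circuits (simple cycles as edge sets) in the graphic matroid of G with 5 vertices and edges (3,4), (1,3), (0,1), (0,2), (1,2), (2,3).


A circuit in a graphic matroid = edge set of a simple cycle.
G has 5 vertices and 6 edges.
Enumerating all minimal edge subsets forming cycles...
Total circuits found: 3.

3


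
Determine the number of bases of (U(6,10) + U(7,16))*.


(M1+M2)* = M1* + M2*.
M1* = U(4,10), bases: C(10,4) = 210.
M2* = U(9,16), bases: C(16,9) = 11440.
|B(M*)| = 210 * 11440 = 2402400.

2402400


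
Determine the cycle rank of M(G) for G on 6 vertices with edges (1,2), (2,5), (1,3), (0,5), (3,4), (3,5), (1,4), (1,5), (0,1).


Cycle rank (nullity) = |E| - r(M) = |E| - (|V| - c).
|E| = 9, |V| = 6, c = 1.
Nullity = 9 - (6 - 1) = 9 - 5 = 4.

4


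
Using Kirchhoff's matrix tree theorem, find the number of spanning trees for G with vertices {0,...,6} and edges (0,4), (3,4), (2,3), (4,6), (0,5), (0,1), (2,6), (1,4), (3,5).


By Kirchhoff's matrix tree theorem, the number of spanning trees equals
the determinant of any cofactor of the Laplacian matrix L.
G has 7 vertices and 9 edges.
Computing the (6 x 6) cofactor determinant gives 41.

41


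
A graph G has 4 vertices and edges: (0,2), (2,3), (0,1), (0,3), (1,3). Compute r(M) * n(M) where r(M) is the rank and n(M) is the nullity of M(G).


r(M) = |V| - c = 4 - 1 = 3.
nullity = |E| - r(M) = 5 - 3 = 2.
Product = 3 * 2 = 6.

6


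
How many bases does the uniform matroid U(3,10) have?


Bases of U(3,10) are all 3-element subsets of the 10-element ground set.
Number of bases = C(10,3).
C(10,3) = (10 * 9 * 8) / (1 * 2 * 3) = 120.

120


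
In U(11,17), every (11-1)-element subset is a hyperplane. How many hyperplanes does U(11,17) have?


Hyperplanes of U(11,17) are flats of rank 10.
In a uniform matroid, these are exactly the (10)-element subsets.
Count = C(17,10) = 19448.

19448


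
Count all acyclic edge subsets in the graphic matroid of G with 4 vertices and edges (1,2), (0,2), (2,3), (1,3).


An independent set in a graphic matroid is an acyclic edge subset.
G has 4 vertices and 4 edges.
Enumerate all 2^4 = 16 subsets, checking for acyclicity.
Total independent sets = 14.

14


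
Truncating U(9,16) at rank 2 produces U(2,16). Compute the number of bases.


Truncating U(9,16) to rank 2 gives U(2,16).
Bases of U(2,16) are all 2-element subsets of 16 elements.
Number of bases = (16 choose 2) = 120.

120


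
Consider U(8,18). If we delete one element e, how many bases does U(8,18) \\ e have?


Deleting e from U(8,18) gives U(8,17) since n > r.
Bases of U(8,17) = (17 choose 8) = 24310.

24310


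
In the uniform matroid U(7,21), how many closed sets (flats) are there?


Flats of U(7,21): every subset of size < 7 is a flat, plus E itself.
Count = C(21,0) + C(21,1) + C(21,2) + C(21,3) + C(21,4) + C(21,5) + C(21,6) + 1
     = 1 + 21 + 210 + 1330 + 5985 + 20349 + 54264 + 1
     = 82161.

82161


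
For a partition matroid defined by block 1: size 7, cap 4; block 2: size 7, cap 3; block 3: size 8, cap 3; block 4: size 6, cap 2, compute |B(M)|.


A basis picks exactly ci elements from block i.
Number of bases = product of C(|Si|, ci).
= C(7,4) * C(7,3) * C(8,3) * C(6,2)
= 35 * 35 * 56 * 15
= 1029000.

1029000


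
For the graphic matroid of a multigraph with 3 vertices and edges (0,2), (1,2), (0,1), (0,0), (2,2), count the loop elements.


In a graphic matroid, a loop is a self-loop edge (u,u) with rank 0.
Examining all 5 edges for self-loops...
Self-loops found: (0,0), (2,2)
Number of loops = 2.

2


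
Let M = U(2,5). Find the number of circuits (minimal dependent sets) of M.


In U(2,5), circuits are the (3)-element subsets.
Any set of 3 elements is dependent, and removing any one element gives
an independent set of size 2, so it is a minimal dependent set.
Number of circuits = (5 choose 3) = 10.

10


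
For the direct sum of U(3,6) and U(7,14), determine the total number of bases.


Bases of a direct sum M1 + M2: |B| = |B(M1)| * |B(M2)|.
|B(U(3,6))| = C(6,3) = 20.
|B(U(7,14))| = C(14,7) = 3432.
Total bases = 20 * 3432 = 68640.

68640


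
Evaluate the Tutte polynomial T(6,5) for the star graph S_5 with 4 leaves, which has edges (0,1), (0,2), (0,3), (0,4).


A star on 5 vertices is a tree with 4 edges.
T(x,y) = x^(4) for any tree.
T(6,5) = 6^4 = 1296.

1296


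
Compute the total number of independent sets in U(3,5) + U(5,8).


For a direct sum, |I(M1+M2)| = |I(M1)| * |I(M2)|.
|I(U(3,5))| = sum C(5,k) for k=0..3 = 26.
|I(U(5,8))| = sum C(8,k) for k=0..5 = 219.
Total = 26 * 219 = 5694.

5694


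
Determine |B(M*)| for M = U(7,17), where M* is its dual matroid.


The dual of U(r,n) is U(n-r, n) = U(10,17).
Bases of U(10,17) are all (10)-element subsets.
|B(M*)| = C(17,10) = 17! / (10! * 7!) = 19448.

19448


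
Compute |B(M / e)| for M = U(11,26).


Contracting e from U(11,26) gives U(10,25).
Bases of U(10,25) = (25 choose 10) = 3268760.

3268760


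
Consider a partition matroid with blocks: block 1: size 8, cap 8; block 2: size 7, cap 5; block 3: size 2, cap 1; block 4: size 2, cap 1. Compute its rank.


Rank of a partition matroid = sum of min(|Si|, ci) for each block.
= min(8,8) + min(7,5) + min(2,1) + min(2,1)
= 8 + 5 + 1 + 1
= 15.

15


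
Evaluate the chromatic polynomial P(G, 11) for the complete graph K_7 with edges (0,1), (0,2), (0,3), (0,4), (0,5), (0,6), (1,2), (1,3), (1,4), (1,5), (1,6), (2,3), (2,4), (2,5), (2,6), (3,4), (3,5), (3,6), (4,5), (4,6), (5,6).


P(K_7, k) = k(k-1)(k-2)...(k-6).
P(11) = (11) * (10) * (9) * (8) * (7) * (6) * (5) = 1663200.

1663200


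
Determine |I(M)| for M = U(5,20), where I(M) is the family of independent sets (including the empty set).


Independent sets of U(5,20) are all subsets of size <= 5.
Count = C(20,0) + C(20,1) + C(20,2) + C(20,3) + C(20,4) + C(20,5)
     = 1 + 20 + 190 + 1140 + 4845 + 15504
     = 21700.

21700


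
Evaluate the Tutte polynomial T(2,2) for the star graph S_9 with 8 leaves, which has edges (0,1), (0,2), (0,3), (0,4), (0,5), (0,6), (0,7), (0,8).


A star on 9 vertices is a tree with 8 edges.
T(x,y) = x^(8) for any tree.
T(2,2) = 2^8 = 256.

256


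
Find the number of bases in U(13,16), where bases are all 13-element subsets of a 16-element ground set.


Bases of U(13,16) are all 13-element subsets of the 16-element ground set.
Number of bases = C(16,13).
C(16,13) = 560.

560


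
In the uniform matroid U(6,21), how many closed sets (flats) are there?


Flats of U(6,21): every subset of size < 6 is a flat, plus E itself.
Count = C(21,0) + C(21,1) + C(21,2) + C(21,3) + C(21,4) + C(21,5) + 1
     = 1 + 21 + 210 + 1330 + 5985 + 20349 + 1
     = 27897.

27897


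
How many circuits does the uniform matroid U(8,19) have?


In U(8,19), circuits are the (9)-element subsets.
Any set of 9 elements is dependent, and removing any one element gives
an independent set of size 8, so it is a minimal dependent set.
Number of circuits = (19 choose 9) = 92378.

92378


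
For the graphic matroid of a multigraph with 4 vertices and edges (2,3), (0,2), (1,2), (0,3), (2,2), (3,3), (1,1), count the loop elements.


In a graphic matroid, a loop is a self-loop edge (u,u) with rank 0.
Examining all 7 edges for self-loops...
Self-loops found: (2,2), (3,3), (1,1)
Number of loops = 3.

3


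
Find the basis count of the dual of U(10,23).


The dual of U(r,n) is U(n-r, n) = U(13,23).
Bases of U(13,23) are all (13)-element subsets.
|B(M*)| = C(23,13) = 1144066.

1144066


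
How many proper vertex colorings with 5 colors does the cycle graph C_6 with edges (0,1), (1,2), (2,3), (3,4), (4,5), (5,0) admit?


P(C_6, k) = (k-1)^6 + (-1)^6*(k-1).
P(5) = (4)^6 + 4
= 4096 + 4 = 4100.

4100


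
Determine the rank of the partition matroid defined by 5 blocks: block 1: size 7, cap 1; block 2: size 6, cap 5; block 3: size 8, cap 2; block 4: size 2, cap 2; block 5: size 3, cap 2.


Rank of a partition matroid = sum of min(|Si|, ci) for each block.
= min(7,1) + min(6,5) + min(8,2) + min(2,2) + min(3,2)
= 1 + 5 + 2 + 2 + 2
= 12.

12


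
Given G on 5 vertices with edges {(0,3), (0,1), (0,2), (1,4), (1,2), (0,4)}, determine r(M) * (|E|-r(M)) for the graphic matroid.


r(M) = |V| - c = 5 - 1 = 4.
nullity = |E| - r(M) = 6 - 4 = 2.
Product = 4 * 2 = 8.

8


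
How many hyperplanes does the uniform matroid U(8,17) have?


Hyperplanes of U(8,17) are flats of rank 7.
In a uniform matroid, these are exactly the (7)-element subsets.
Count = C(17,7) = 17! / (7! * 10!) = 19448.

19448


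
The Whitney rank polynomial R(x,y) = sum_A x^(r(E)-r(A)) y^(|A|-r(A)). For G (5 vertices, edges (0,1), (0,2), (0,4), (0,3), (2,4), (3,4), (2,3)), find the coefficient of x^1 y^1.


R(x,y) = sum over A in 2^E of x^(r(E)-r(A)) * y^(|A|-r(A)).
G has 5 vertices, 7 edges. r(E) = 4.
Enumerate all 2^7 = 128 subsets.
Count subsets with r(E)-r(A)=1 and |A|-r(A)=1: 19.

19


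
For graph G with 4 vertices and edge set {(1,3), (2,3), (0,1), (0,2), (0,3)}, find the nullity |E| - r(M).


Cycle rank (nullity) = |E| - r(M) = |E| - (|V| - c).
|E| = 5, |V| = 4, c = 1.
Nullity = 5 - (4 - 1) = 5 - 3 = 2.

2


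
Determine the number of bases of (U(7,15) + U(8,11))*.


(M1+M2)* = M1* + M2*.
M1* = U(8,15), bases: C(15,8) = 6435.
M2* = U(3,11), bases: C(11,3) = 165.
|B(M*)| = 6435 * 165 = 1061775.

1061775


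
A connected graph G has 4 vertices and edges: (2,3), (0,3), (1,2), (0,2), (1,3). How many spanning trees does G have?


By Kirchhoff's matrix tree theorem, the number of spanning trees equals
the determinant of any cofactor of the Laplacian matrix L.
G has 4 vertices and 5 edges.
Computing the (3 x 3) cofactor determinant gives 8.

8


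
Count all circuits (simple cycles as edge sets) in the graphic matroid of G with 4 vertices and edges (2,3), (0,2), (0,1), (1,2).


A circuit in a graphic matroid = edge set of a simple cycle.
G has 4 vertices and 4 edges.
Enumerating all minimal edge subsets forming cycles...
Total circuits found: 1.

1


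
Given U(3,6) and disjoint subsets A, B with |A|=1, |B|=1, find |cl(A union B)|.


|A union B| = 1 + 1 = 2 (disjoint).
In U(3,6), cl(S) = S if |S| < 3, else cl(S) = E.
Since 2 < 3, cl(A union B) = A union B.
|cl(A union B)| = 2.

2


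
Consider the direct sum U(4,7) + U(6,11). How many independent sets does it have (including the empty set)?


For a direct sum, |I(M1+M2)| = |I(M1)| * |I(M2)|.
|I(U(4,7))| = sum C(7,k) for k=0..4 = 99.
|I(U(6,11))| = sum C(11,k) for k=0..6 = 1486.
Total = 99 * 1486 = 147114.

147114


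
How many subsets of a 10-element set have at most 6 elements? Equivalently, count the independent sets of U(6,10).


Independent sets of U(6,10) are all subsets of size <= 6.
Count = (10 choose 0) + (10 choose 1) + (10 choose 2) + (10 choose 3) + (10 choose 4) + (10 choose 5) + (10 choose 6)
     = 1 + 10 + 45 + 120 + 210 + 252 + 210
     = 848.

848


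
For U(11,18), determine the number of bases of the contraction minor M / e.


Contracting e from U(11,18) gives U(10,17).
Bases of U(10,17) = C(17,10) = 17! / (10! * 7!) = 19448.

19448


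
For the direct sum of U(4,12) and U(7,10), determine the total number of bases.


Bases of a direct sum M1 + M2: |B| = |B(M1)| * |B(M2)|.
|B(U(4,12))| = C(12,4) = 495.
|B(U(7,10))| = C(10,7) = 120.
Total bases = 495 * 120 = 59400.

59400


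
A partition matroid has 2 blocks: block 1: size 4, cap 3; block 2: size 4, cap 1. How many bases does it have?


A basis picks exactly ci elements from block i.
Number of bases = product of C(|Si|, ci).
= C(4,3) * C(4,1)
= 4 * 4
= 16.

16


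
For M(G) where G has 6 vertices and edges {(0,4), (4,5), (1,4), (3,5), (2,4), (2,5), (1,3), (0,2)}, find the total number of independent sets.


An independent set in a graphic matroid is an acyclic edge subset.
G has 6 vertices and 8 edges.
Enumerate all 2^8 = 256 subsets, checking for acyclicity.
Total independent sets = 178.

178


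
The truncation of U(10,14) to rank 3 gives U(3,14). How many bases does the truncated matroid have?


Truncating U(10,14) to rank 3 gives U(3,14).
Bases of U(3,14) are all 3-element subsets of 14 elements.
Number of bases = C(14,3) = (14 * 13 * 12) / (1 * 2 * 3) = 364.

364


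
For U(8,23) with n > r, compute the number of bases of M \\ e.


Deleting e from U(8,23) gives U(8,22) since n > r.
Bases of U(8,22) = C(22,8) = 22! / (8! * 14!) = 319770.

319770


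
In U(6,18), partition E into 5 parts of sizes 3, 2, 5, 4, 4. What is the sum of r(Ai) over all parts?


r(Ai) = min(|Ai|, 6) for each part.
Sum = min(3,6) + min(2,6) + min(5,6) + min(4,6) + min(4,6)
    = 3 + 2 + 5 + 4 + 4
    = 18.

18


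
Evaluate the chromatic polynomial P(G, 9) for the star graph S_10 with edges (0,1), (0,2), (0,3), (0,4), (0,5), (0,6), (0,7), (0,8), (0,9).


P(tree, k) = k * (k-1)^(9) for any tree on 10 vertices.
P(9) = 9 * 8^9 = 9 * 134217728 = 1207959552.

1207959552


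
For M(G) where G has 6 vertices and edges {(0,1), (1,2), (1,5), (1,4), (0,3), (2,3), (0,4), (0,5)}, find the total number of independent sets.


An independent set in a graphic matroid is an acyclic edge subset.
G has 6 vertices and 8 edges.
Enumerate all 2^8 = 256 subsets, checking for acyclicity.
Total independent sets = 177.

177


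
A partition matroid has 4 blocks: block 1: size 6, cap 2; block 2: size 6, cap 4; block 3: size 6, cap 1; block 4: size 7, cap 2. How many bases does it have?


A basis picks exactly ci elements from block i.
Number of bases = product of C(|Si|, ci).
= C(6,2) * C(6,4) * C(6,1) * C(7,2)
= 15 * 15 * 6 * 21
= 28350.

28350


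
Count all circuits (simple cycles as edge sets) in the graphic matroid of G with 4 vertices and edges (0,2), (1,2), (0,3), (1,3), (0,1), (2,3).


A circuit in a graphic matroid = edge set of a simple cycle.
G has 4 vertices and 6 edges.
Enumerating all minimal edge subsets forming cycles...
Total circuits found: 7.

7


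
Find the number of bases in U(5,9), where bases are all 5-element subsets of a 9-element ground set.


Bases of U(5,9) are all 5-element subsets of the 9-element ground set.
Number of bases = C(9,5).
C(9,5) = 9! / (5! * 4!) = 126.

126


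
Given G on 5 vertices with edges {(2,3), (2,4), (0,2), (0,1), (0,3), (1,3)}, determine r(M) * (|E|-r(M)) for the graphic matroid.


r(M) = |V| - c = 5 - 1 = 4.
nullity = |E| - r(M) = 6 - 4 = 2.
Product = 4 * 2 = 8.

8


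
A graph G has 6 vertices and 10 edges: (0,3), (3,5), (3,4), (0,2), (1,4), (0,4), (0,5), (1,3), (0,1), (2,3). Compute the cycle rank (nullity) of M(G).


Cycle rank (nullity) = |E| - r(M) = |E| - (|V| - c).
|E| = 10, |V| = 6, c = 1.
Nullity = 10 - (6 - 1) = 10 - 5 = 5.

5


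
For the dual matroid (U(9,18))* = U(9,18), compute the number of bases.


The dual of U(r,n) is U(n-r, n) = U(9,18).
Bases of U(9,18) are all (9)-element subsets.
|B(M*)| = C(18,9) = 18! / (9! * 9!) = 48620.

48620


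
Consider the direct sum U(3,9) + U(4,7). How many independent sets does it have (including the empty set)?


For a direct sum, |I(M1+M2)| = |I(M1)| * |I(M2)|.
|I(U(3,9))| = sum C(9,k) for k=0..3 = 130.
|I(U(4,7))| = sum C(7,k) for k=0..4 = 99.
Total = 130 * 99 = 12870.

12870


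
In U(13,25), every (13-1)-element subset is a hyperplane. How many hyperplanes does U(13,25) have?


Hyperplanes of U(13,25) are flats of rank 12.
In a uniform matroid, these are exactly the (12)-element subsets.
Count = (25 choose 12) = 5200300.

5200300


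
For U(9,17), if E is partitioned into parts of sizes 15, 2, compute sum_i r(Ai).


r(Ai) = min(|Ai|, 9) for each part.
Sum = min(15,9) + min(2,9)
    = 9 + 2
    = 11.

11


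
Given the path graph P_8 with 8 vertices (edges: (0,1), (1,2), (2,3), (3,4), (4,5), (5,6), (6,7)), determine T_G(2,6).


A path on 8 vertices is a tree with 7 edges.
T(x,y) = x^(7) for any tree.
T(2,6) = 2^7 = 128.

128


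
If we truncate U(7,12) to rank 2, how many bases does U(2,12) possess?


Truncating U(7,12) to rank 2 gives U(2,12).
Bases of U(2,12) are all 2-element subsets of 12 elements.
Number of bases = C(12,2) = (12 * 11) / (1 * 2) = 66.

66


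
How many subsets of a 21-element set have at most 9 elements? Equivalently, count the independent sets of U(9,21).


Independent sets of U(9,21) are all subsets of size <= 9.
Count = C(21,0) + C(21,1) + C(21,2) + C(21,3) + C(21,4) + C(21,5) + C(21,6) + C(21,7) + C(21,8) + C(21,9)
     = 1 + 21 + 210 + 1330 + 5985 + 20349 + 54264 + 116280 + 203490 + 293930
     = 695860.

695860


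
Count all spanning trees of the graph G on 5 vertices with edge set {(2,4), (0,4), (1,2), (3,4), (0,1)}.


By Kirchhoff's matrix tree theorem, the number of spanning trees equals
the determinant of any cofactor of the Laplacian matrix L.
G has 5 vertices and 5 edges.
Computing the (4 x 4) cofactor determinant gives 4.

4


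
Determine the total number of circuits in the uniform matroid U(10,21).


In U(10,21), circuits are the (11)-element subsets.
Any set of 11 elements is dependent, and removing any one element gives
an independent set of size 10, so it is a minimal dependent set.
Number of circuits = (21 choose 11) = 352716.

352716


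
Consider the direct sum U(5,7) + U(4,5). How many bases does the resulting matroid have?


Bases of a direct sum M1 + M2: |B| = |B(M1)| * |B(M2)|.
|B(U(5,7))| = C(7,5) = 21.
|B(U(4,5))| = C(5,4) = 5.
Total bases = 21 * 5 = 105.

105


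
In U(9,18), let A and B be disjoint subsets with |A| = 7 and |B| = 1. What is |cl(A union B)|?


|A union B| = 7 + 1 = 8 (disjoint).
In U(9,18), cl(S) = S if |S| < 9, else cl(S) = E.
Since 8 < 9, cl(A union B) = A union B.
|cl(A union B)| = 8.

8


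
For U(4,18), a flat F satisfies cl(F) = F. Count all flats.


Flats of U(4,18): every subset of size < 4 is a flat, plus E itself.
Count = (18 choose 0) + (18 choose 1) + (18 choose 2) + (18 choose 3) + 1
     = 1 + 18 + 153 + 816 + 1
     = 989.

989


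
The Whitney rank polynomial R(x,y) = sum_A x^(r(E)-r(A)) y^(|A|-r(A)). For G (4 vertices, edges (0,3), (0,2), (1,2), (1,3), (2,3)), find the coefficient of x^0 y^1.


R(x,y) = sum over A in 2^E of x^(r(E)-r(A)) * y^(|A|-r(A)).
G has 4 vertices, 5 edges. r(E) = 3.
Enumerate all 2^5 = 32 subsets.
Count subsets with r(E)-r(A)=0 and |A|-r(A)=1: 5.

5


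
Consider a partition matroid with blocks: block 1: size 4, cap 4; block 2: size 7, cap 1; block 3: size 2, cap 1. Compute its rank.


Rank of a partition matroid = sum of min(|Si|, ci) for each block.
= min(4,4) + min(7,1) + min(2,1)
= 4 + 1 + 1
= 6.

6


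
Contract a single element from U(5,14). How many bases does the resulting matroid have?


Contracting e from U(5,14) gives U(4,13).
Bases of U(4,13) = C(13,4) = (13 * 12 * 11 * 10) / (1 * 2 * 3 * 4) = 715.

715


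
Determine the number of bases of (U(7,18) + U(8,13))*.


(M1+M2)* = M1* + M2*.
M1* = U(11,18), bases: C(18,11) = 31824.
M2* = U(5,13), bases: C(13,5) = 1287.
|B(M*)| = 31824 * 1287 = 40957488.

40957488


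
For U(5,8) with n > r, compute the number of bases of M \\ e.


Deleting e from U(5,8) gives U(5,7) since n > r.
Bases of U(5,7) = (7 choose 5) = 21.

21


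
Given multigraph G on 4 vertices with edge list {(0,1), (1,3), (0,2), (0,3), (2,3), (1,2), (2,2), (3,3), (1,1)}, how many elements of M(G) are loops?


In a graphic matroid, a loop is a self-loop edge (u,u) with rank 0.
Examining all 9 edges for self-loops...
Self-loops found: (2,2), (3,3), (1,1)
Number of loops = 3.

3


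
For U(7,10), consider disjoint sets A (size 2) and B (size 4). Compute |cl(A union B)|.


|A union B| = 2 + 4 = 6 (disjoint).
In U(7,10), cl(S) = S if |S| < 7, else cl(S) = E.
Since 6 < 7, cl(A union B) = A union B.
|cl(A union B)| = 6.

6


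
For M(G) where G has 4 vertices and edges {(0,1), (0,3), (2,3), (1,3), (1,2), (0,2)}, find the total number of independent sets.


An independent set in a graphic matroid is an acyclic edge subset.
G has 4 vertices and 6 edges.
Enumerate all 2^6 = 64 subsets, checking for acyclicity.
Total independent sets = 38.

38


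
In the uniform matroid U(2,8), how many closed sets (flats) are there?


Flats of U(2,8): every subset of size < 2 is a flat, plus E itself.
Count = C(8,0) + C(8,1) + 1
     = 1 + 8 + 1
     = 10.

10


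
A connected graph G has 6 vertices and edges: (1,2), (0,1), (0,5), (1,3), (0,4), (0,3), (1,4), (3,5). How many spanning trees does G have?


By Kirchhoff's matrix tree theorem, the number of spanning trees equals
the determinant of any cofactor of the Laplacian matrix L.
G has 6 vertices and 8 edges.
Computing the (5 x 5) cofactor determinant gives 21.

21


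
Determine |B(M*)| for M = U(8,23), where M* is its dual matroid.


The dual of U(r,n) is U(n-r, n) = U(15,23).
Bases of U(15,23) are all (15)-element subsets.
|B(M*)| = C(23,15) = 23! / (15! * 8!) = 490314.

490314


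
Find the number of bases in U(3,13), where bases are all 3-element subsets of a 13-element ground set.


Bases of U(3,13) are all 3-element subsets of the 13-element ground set.
Number of bases = C(13,3).
C(13,3) = (13 * 12 * 11) / (1 * 2 * 3) = 286.

286


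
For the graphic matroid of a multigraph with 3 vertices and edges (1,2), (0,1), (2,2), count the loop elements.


In a graphic matroid, a loop is a self-loop edge (u,u) with rank 0.
Examining all 3 edges for self-loops...
Self-loops found: (2,2)
Number of loops = 1.

1


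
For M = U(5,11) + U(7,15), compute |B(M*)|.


(M1+M2)* = M1* + M2*.
M1* = U(6,11), bases: C(11,6) = 462.
M2* = U(8,15), bases: C(15,8) = 6435.
|B(M*)| = 462 * 6435 = 2972970.

2972970


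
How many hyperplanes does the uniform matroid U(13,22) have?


Hyperplanes of U(13,22) are flats of rank 12.
In a uniform matroid, these are exactly the (12)-element subsets.
Count = (22 choose 12) = 646646.

646646


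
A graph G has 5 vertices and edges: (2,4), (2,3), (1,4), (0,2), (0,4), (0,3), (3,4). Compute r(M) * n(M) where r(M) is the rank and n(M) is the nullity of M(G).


r(M) = |V| - c = 5 - 1 = 4.
nullity = |E| - r(M) = 7 - 4 = 3.
Product = 4 * 3 = 12.

12


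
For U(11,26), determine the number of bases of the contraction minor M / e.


Contracting e from U(11,26) gives U(10,25).
Bases of U(10,25) = C(25,10) = 25! / (10! * 15!) = 3268760.

3268760


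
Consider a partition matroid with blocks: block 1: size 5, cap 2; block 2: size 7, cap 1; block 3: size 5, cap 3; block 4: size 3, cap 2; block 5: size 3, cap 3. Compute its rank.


Rank of a partition matroid = sum of min(|Si|, ci) for each block.
= min(5,2) + min(7,1) + min(5,3) + min(3,2) + min(3,3)
= 2 + 1 + 3 + 2 + 3
= 11.

11


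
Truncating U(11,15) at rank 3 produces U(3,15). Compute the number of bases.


Truncating U(11,15) to rank 3 gives U(3,15).
Bases of U(3,15) are all 3-element subsets of 15 elements.
Number of bases = C(15,3) = (15 * 14 * 13) / (1 * 2 * 3) = 455.

455


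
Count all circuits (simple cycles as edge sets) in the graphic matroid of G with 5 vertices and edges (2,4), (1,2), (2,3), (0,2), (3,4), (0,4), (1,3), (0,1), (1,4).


A circuit in a graphic matroid = edge set of a simple cycle.
G has 5 vertices and 9 edges.
Enumerating all minimal edge subsets forming cycles...
Total circuits found: 22.

22


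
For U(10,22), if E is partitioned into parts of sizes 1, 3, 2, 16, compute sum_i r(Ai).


r(Ai) = min(|Ai|, 10) for each part.
Sum = min(1,10) + min(3,10) + min(2,10) + min(16,10)
    = 1 + 3 + 2 + 10
    = 16.

16


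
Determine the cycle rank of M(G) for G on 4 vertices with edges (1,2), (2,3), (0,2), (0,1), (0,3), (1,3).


Cycle rank (nullity) = |E| - r(M) = |E| - (|V| - c).
|E| = 6, |V| = 4, c = 1.
Nullity = 6 - (4 - 1) = 6 - 3 = 3.

3


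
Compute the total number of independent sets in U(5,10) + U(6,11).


For a direct sum, |I(M1+M2)| = |I(M1)| * |I(M2)|.
|I(U(5,10))| = sum C(10,k) for k=0..5 = 638.
|I(U(6,11))| = sum C(11,k) for k=0..6 = 1486.
Total = 638 * 1486 = 948068.

948068


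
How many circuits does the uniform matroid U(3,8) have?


In U(3,8), circuits are the (4)-element subsets.
Any set of 4 elements is dependent, and removing any one element gives
an independent set of size 3, so it is a minimal dependent set.
Number of circuits = C(8,4) = 8! / (4! * 4!) = 70.

70


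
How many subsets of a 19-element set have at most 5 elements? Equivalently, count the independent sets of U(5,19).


Independent sets of U(5,19) are all subsets of size <= 5.
Count = C(19,0) + C(19,1) + C(19,2) + C(19,3) + C(19,4) + C(19,5)
     = 1 + 19 + 171 + 969 + 3876 + 11628
     = 16664.

16664


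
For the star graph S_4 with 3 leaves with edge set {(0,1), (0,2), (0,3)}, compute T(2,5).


A star on 4 vertices is a tree with 3 edges.
T(x,y) = x^(3) for any tree.
T(2,5) = 2^3 = 8.

8


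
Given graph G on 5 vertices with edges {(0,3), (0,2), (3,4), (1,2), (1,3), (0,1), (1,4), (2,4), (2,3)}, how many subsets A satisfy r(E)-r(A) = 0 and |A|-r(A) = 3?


R(x,y) = sum over A in 2^E of x^(r(E)-r(A)) * y^(|A|-r(A)).
G has 5 vertices, 9 edges. r(E) = 4.
Enumerate all 2^9 = 512 subsets.
Count subsets with r(E)-r(A)=0 and |A|-r(A)=3: 36.

36


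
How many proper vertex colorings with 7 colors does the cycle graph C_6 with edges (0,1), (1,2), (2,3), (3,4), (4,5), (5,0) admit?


P(C_6, k) = (k-1)^6 + (-1)^6*(k-1).
P(7) = (6)^6 + 6
= 46656 + 6 = 46662.

46662


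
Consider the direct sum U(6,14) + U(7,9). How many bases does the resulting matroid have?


Bases of a direct sum M1 + M2: |B| = |B(M1)| * |B(M2)|.
|B(U(6,14))| = C(14,6) = 3003.
|B(U(7,9))| = C(9,7) = 36.
Total bases = 3003 * 36 = 108108.

108108


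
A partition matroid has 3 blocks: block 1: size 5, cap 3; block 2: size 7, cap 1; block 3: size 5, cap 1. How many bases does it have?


A basis picks exactly ci elements from block i.
Number of bases = product of C(|Si|, ci).
= C(5,3) * C(7,1) * C(5,1)
= 10 * 7 * 5
= 350.

350


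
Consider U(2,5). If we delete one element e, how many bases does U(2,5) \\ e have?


Deleting e from U(2,5) gives U(2,4) since n > r.
Bases of U(2,4) = C(4,2) = (4 * 3) / (1 * 2) = 6.

6


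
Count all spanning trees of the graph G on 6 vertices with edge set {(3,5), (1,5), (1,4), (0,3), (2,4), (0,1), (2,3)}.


By Kirchhoff's matrix tree theorem, the number of spanning trees equals
the determinant of any cofactor of the Laplacian matrix L.
G has 6 vertices and 7 edges.
Computing the (5 x 5) cofactor determinant gives 16.

16


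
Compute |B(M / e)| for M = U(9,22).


Contracting e from U(9,22) gives U(8,21).
Bases of U(8,21) = (21 choose 8) = 203490.

203490


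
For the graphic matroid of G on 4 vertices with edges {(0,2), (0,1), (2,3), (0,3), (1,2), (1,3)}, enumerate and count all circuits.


A circuit in a graphic matroid = edge set of a simple cycle.
G has 4 vertices and 6 edges.
Enumerating all minimal edge subsets forming cycles...
Total circuits found: 7.

7


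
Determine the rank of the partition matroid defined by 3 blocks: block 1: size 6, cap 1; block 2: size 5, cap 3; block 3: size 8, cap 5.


Rank of a partition matroid = sum of min(|Si|, ci) for each block.
= min(6,1) + min(5,3) + min(8,5)
= 1 + 3 + 5
= 9.

9


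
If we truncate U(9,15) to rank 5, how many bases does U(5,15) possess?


Truncating U(9,15) to rank 5 gives U(5,15).
Bases of U(5,15) are all 5-element subsets of 15 elements.
Number of bases = C(15,5) = 15! / (5! * 10!) = 3003.

3003


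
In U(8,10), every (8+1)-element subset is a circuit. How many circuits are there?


In U(8,10), circuits are the (9)-element subsets.
Any set of 9 elements is dependent, and removing any one element gives
an independent set of size 8, so it is a minimal dependent set.
Number of circuits = C(10,9) = 10! / (9! * 1!) = 10.

10


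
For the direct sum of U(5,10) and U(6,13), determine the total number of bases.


Bases of a direct sum M1 + M2: |B| = |B(M1)| * |B(M2)|.
|B(U(5,10))| = C(10,5) = 252.
|B(U(6,13))| = C(13,6) = 1716.
Total bases = 252 * 1716 = 432432.

432432


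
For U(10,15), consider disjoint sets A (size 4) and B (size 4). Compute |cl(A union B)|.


|A union B| = 4 + 4 = 8 (disjoint).
In U(10,15), cl(S) = S if |S| < 10, else cl(S) = E.
Since 8 < 10, cl(A union B) = A union B.
|cl(A union B)| = 8.

8


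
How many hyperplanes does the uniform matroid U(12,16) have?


Hyperplanes of U(12,16) are flats of rank 11.
In a uniform matroid, these are exactly the (11)-element subsets.
Count = C(16,11) = 4368.

4368


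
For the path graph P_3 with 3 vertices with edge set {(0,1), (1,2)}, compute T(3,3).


A path on 3 vertices is a tree with 2 edges.
T(x,y) = x^(2) for any tree.
T(3,3) = 3^2 = 9.

9


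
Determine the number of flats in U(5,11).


Flats of U(5,11): every subset of size < 5 is a flat, plus E itself.
Count = C(11,0) + C(11,1) + C(11,2) + C(11,3) + C(11,4) + 1
     = 1 + 11 + 55 + 165 + 330 + 1
     = 563.

563


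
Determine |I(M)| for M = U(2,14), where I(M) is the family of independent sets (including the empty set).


Independent sets of U(2,14) are all subsets of size <= 2.
Count = (14 choose 0) + (14 choose 1) + (14 choose 2)
     = 1 + 14 + 91
     = 106.

106


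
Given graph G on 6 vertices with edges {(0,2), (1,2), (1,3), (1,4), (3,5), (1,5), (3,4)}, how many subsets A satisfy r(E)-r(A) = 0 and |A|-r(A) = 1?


R(x,y) = sum over A in 2^E of x^(r(E)-r(A)) * y^(|A|-r(A)).
G has 6 vertices, 7 edges. r(E) = 5.
Enumerate all 2^7 = 128 subsets.
Count subsets with r(E)-r(A)=0 and |A|-r(A)=1: 5.

5


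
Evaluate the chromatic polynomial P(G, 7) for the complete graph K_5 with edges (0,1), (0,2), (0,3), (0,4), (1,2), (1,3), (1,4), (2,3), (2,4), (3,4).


P(K_5, k) = k(k-1)(k-2)...(k-4).
P(7) = (7) * (6) * (5) * (4) * (3) = 2520.

2520


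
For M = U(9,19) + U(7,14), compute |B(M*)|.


(M1+M2)* = M1* + M2*.
M1* = U(10,19), bases: C(19,10) = 92378.
M2* = U(7,14), bases: C(14,7) = 3432.
|B(M*)| = 92378 * 3432 = 317041296.

317041296


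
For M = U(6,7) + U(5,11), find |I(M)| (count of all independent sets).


For a direct sum, |I(M1+M2)| = |I(M1)| * |I(M2)|.
|I(U(6,7))| = sum C(7,k) for k=0..6 = 127.
|I(U(5,11))| = sum C(11,k) for k=0..5 = 1024.
Total = 127 * 1024 = 130048.

130048


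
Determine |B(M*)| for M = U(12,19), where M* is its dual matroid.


The dual of U(r,n) is U(n-r, n) = U(7,19).
Bases of U(7,19) are all (7)-element subsets.
|B(M*)| = (19 choose 7) = 50388.

50388


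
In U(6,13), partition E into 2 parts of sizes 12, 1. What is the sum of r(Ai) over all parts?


r(Ai) = min(|Ai|, 6) for each part.
Sum = min(12,6) + min(1,6)
    = 6 + 1
    = 7.

7


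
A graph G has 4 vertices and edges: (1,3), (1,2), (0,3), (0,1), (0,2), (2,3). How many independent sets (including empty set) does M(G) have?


An independent set in a graphic matroid is an acyclic edge subset.
G has 4 vertices and 6 edges.
Enumerate all 2^6 = 64 subsets, checking for acyclicity.
Total independent sets = 38.

38


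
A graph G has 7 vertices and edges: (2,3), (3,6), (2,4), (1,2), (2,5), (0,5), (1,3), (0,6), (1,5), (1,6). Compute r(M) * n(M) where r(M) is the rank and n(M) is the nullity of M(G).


r(M) = |V| - c = 7 - 1 = 6.
nullity = |E| - r(M) = 10 - 6 = 4.
Product = 6 * 4 = 24.

24


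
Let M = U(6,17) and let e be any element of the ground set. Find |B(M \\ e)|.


Deleting e from U(6,17) gives U(6,16) since n > r.
Bases of U(6,16) = C(16,6) = 16! / (6! * 10!) = 8008.

8008


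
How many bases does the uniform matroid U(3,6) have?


Bases of U(3,6) are all 3-element subsets of the 6-element ground set.
Number of bases = C(6,3).
(6 choose 3) = 20.

20


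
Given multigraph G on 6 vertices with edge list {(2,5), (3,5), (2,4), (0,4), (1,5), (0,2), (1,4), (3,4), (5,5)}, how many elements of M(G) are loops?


In a graphic matroid, a loop is a self-loop edge (u,u) with rank 0.
Examining all 9 edges for self-loops...
Self-loops found: (5,5)
Number of loops = 1.

1


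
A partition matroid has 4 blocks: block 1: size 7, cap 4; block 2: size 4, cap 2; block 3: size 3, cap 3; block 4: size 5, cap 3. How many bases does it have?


A basis picks exactly ci elements from block i.
Number of bases = product of C(|Si|, ci).
= C(7,4) * C(4,2) * C(3,3) * C(5,3)
= 35 * 6 * 1 * 10
= 2100.

2100
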